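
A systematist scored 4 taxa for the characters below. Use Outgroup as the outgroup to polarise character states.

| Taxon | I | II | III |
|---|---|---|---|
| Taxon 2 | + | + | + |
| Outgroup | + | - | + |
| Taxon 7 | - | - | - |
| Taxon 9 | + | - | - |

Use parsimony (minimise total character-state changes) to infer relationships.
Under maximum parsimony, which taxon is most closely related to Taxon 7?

Taxon 9

Character polarity is set by the outgroup: the derived state is whichever differs from the outgroup's state, so for I, III the derived state is '-', and for the remaining characters it is '+'.
I: derived state '-' in Taxon 7 only — an autapomorphy, so it tells us nothing about relationships among taxa.
II (derived state '+') is unique to Taxon 2 (autapomorphy; uninformative for grouping).
III: derived state '-' in Taxon 7 and Taxon 9 only — synapomorphy for {Taxon 7, Taxon 9}.
Most parsimonious ingroup topology: (Taxon 2,(Taxon 9,Taxon 7)).
Taxon 7 and Taxon 9 form a cherry on this tree, so they are sister taxa.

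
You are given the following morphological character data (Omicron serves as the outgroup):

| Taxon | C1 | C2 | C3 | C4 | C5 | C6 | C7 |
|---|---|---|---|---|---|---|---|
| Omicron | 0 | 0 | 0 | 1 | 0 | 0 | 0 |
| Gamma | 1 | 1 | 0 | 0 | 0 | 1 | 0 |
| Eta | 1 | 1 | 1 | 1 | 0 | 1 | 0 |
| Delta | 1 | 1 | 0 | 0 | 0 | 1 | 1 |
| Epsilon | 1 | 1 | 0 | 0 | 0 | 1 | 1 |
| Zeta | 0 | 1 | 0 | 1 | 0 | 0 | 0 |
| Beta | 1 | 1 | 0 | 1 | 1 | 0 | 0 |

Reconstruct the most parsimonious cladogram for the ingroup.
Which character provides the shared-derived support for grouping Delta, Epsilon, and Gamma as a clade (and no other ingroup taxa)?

Character polarity is set by the outgroup: the derived state is whichever differs from the outgroup's state, so for C4 the derived state is '0', and for the remaining characters it is '1'.
C1: derived state '1' in Beta, Delta, Epsilon, Eta, and Gamma only — synapomorphy for {Beta, Delta, Epsilon, Eta, Gamma}.
All ingroup taxa share the derived state '1' for C2; it defines the ingroup but does not resolve relationships within it.
C3: derived state '1' in Eta only — an autapomorphy, so it tells us nothing about relationships among taxa.
C4 (derived state '0') is shared by Delta, Epsilon, and Gamma — a synapomorphy uniting that clade.
C5: derived state '1' in Beta only — an autapomorphy, so it tells us nothing about relationships among taxa.
C6 (derived state '1') is shared by Delta, Epsilon, Eta, and Gamma — a synapomorphy uniting that clade.
Only Delta and Epsilon show the derived state '1' for C7, supporting them as a clade.
Most parsimonious ingroup topology: ((((Gamma,(Delta,Epsilon)),Eta),Beta),Zeta).
The clade {Delta, Epsilon, Gamma} is supported by C4: its derived state '0' occurs in exactly those taxa and in no other taxon (including the outgroup).

C4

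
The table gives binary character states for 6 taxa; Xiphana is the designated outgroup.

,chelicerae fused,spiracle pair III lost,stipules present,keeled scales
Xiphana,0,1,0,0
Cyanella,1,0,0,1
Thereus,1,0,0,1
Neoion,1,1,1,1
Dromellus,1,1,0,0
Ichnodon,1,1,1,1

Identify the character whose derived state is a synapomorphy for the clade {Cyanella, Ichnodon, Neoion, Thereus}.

Character polarity is set by the outgroup: the derived state is whichever differs from the outgroup's state, so for spiracle pair III lost the derived state is '0', and for the remaining characters it is '1'.
All ingroup taxa share the derived state '1' for chelicerae fused; it defines the ingroup but does not resolve relationships within it.
spiracle pair III lost: derived state '0' in Cyanella and Thereus only — synapomorphy for {Cyanella, Thereus}.
stipules present (derived state '1') is shared by Ichnodon and Neoion — a synapomorphy uniting that clade.
keeled scales (derived state '1') is shared by Cyanella, Ichnodon, Neoion, and Thereus — a synapomorphy uniting that clade.
Most parsimonious ingroup topology: (((Cyanella,Thereus),(Neoion,Ichnodon)),Dromellus).
The clade {Cyanella, Ichnodon, Neoion, Thereus} is supported by keeled scales: its derived state '1' occurs in exactly those taxa and in no other taxon (including the outgroup).

keeled scales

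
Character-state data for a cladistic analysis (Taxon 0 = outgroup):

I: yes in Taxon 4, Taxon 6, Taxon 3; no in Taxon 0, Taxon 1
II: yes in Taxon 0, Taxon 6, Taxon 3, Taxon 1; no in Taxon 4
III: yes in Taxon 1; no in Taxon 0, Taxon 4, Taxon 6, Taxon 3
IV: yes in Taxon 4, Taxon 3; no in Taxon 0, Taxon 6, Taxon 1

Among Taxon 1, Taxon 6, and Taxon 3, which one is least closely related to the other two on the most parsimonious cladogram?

Character polarity is set by the outgroup: the derived state is whichever differs from the outgroup's state, so for II the derived state is 'no', and for the remaining characters it is 'yes'.
I (derived state 'yes') is shared by Taxon 3, Taxon 4, and Taxon 6 — a synapomorphy uniting that clade.
II: derived state 'no' in Taxon 4 only — an autapomorphy, so it tells us nothing about relationships among taxa.
III (derived state 'yes') is unique to Taxon 1 (autapomorphy; uninformative for grouping).
IV: derived state 'yes' in Taxon 3 and Taxon 4 only — synapomorphy for {Taxon 3, Taxon 4}.
Most parsimonious ingroup topology: (((Taxon 4,Taxon 3),Taxon 6),Taxon 1).
Taxon 3 and Taxon 6 share a more recent common ancestor with each other than either does with Taxon 1, so Taxon 1 is the least closely related of the three.

Taxon 1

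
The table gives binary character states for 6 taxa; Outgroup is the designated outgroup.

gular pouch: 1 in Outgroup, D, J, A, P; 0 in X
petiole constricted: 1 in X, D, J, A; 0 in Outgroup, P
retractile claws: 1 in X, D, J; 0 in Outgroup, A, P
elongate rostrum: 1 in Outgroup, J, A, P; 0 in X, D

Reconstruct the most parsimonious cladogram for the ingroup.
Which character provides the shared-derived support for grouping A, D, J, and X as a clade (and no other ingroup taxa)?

petiole constricted

Character polarity is set by the outgroup: the derived state is whichever differs from the outgroup's state, so for gular pouch, elongate rostrum the derived state is '0', and for the remaining characters it is '1'.
gular pouch: derived state '0' in X only — an autapomorphy, so it tells us nothing about relationships among taxa.
Only A, D, J, and X show the derived state '1' for petiole constricted, supporting them as a clade.
Only D, J, and X show the derived state '1' for retractile claws, supporting them as a clade.
elongate rostrum: derived state '0' in D and X only — synapomorphy for {D, X}.
Most parsimonious ingroup topology: ((((X,D),J),A),P).
The clade {A, D, J, X} is supported by petiole constricted: its derived state '1' occurs in exactly those taxa and in no other taxon (including the outgroup).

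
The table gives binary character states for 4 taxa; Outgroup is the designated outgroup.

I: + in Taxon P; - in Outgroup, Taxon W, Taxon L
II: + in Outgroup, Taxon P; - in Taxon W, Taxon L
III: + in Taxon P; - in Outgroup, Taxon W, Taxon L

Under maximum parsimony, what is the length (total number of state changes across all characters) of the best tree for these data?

Character polarity is set by the outgroup: the derived state is whichever differs from the outgroup's state, so for II the derived state is '-', and for the remaining characters it is '+'.
I (derived state '+') is unique to Taxon P (autapomorphy; uninformative for grouping).
Only Taxon L and Taxon W show the derived state '-' for II, supporting them as a clade.
III: derived state '+' in Taxon P only — an autapomorphy, so it tells us nothing about relationships among taxa.
Most parsimonious ingroup topology: (Taxon P,(Taxon L,Taxon W)).
Changes per character on this tree: I: 1; II: 1; III: 1.
Total = 3.

3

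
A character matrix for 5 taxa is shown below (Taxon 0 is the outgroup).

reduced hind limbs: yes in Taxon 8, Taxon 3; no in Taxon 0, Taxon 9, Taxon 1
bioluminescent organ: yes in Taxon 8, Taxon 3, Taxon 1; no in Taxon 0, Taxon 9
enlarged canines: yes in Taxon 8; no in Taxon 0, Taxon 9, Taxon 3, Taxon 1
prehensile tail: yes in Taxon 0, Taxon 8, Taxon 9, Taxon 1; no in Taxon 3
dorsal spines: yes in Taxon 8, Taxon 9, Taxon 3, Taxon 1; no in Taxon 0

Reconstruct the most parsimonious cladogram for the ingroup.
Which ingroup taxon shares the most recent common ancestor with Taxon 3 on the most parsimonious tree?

Character polarity is set by the outgroup: the derived state is whichever differs from the outgroup's state, so for prehensile tail the derived state is 'no', and for the remaining characters it is 'yes'.
reduced hind limbs: derived state 'yes' in Taxon 3 and Taxon 8 only — synapomorphy for {Taxon 3, Taxon 8}.
bioluminescent organ (derived state 'yes') is shared by Taxon 1, Taxon 3, and Taxon 8 — a synapomorphy uniting that clade.
enlarged canines: derived state 'yes' in Taxon 8 only — an autapomorphy, so it tells us nothing about relationships among taxa.
prehensile tail (derived state 'no') is unique to Taxon 3 (autapomorphy; uninformative for grouping).
dorsal spines (derived state 'yes') is shared by all ingroup taxa — unites the whole ingroup.
Most parsimonious ingroup topology: (((Taxon 8,Taxon 3),Taxon 1),Taxon 9).
Taxon 3 and Taxon 8 form a cherry on this tree, so they are sister taxa.

Taxon 8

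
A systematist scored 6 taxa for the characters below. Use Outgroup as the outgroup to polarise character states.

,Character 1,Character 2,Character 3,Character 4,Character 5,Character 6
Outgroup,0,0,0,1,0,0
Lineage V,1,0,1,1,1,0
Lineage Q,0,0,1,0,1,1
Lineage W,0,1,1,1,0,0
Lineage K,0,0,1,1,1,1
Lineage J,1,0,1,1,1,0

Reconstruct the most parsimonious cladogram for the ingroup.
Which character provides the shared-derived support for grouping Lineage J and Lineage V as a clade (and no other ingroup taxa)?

Character 1

Character polarity is set by the outgroup: the derived state is whichever differs from the outgroup's state, so for Character 4 the derived state is '0', and for the remaining characters it is '1'.
Character 1 (derived state '1') is shared by Lineage J and Lineage V — a synapomorphy uniting that clade.
Character 2: derived state '1' in Lineage W only — an autapomorphy, so it tells us nothing about relationships among taxa.
All ingroup taxa share the derived state '1' for Character 3; it defines the ingroup but does not resolve relationships within it.
Character 4: derived state '0' in Lineage Q only — an autapomorphy, so it tells us nothing about relationships among taxa.
Only Lineage J, Lineage K, Lineage Q, and Lineage V show the derived state '1' for Character 5, supporting them as a clade.
Only Lineage K and Lineage Q show the derived state '1' for Character 6, supporting them as a clade.
Most parsimonious ingroup topology: (((Lineage V,Lineage J),(Lineage Q,Lineage K)),Lineage W).
The clade {Lineage J, Lineage V} is supported by Character 1: its derived state '1' occurs in exactly those taxa and in no other taxon (including the outgroup).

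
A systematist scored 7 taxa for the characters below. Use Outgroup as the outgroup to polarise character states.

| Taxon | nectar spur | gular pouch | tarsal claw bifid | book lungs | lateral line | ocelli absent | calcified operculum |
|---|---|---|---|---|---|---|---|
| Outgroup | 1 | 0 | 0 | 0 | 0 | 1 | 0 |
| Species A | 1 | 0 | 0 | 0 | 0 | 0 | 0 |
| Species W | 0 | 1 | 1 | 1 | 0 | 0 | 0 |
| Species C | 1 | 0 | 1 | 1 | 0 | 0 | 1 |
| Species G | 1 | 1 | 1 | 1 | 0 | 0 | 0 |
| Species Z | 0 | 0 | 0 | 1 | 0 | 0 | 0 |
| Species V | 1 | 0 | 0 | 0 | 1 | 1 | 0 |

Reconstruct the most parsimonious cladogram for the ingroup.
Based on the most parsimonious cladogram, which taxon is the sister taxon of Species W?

Species G

Character polarity is set by the outgroup: the derived state is whichever differs from the outgroup's state, so for nectar spur, ocelli absent the derived state is '0', and for the remaining characters it is '1'.
nectar spur (state '0') occurs in Species W and Species Z but conflicts with the nesting implied by the other characters — most parsimoniously interpreted as homoplasy.
Only Species G and Species W show the derived state '1' for gular pouch, supporting them as a clade.
tarsal claw bifid (derived state '1') is shared by Species C, Species G, and Species W — a synapomorphy uniting that clade.
book lungs: derived state '1' in Species C, Species G, Species W, and Species Z only — synapomorphy for {Species C, Species G, Species W, Species Z}.
lateral line (derived state '1') is unique to Species V (autapomorphy; uninformative for grouping).
ocelli absent: derived state '0' in Species A, Species C, Species G, Species W, and Species Z only — synapomorphy for {Species A, Species C, Species G, Species W, Species Z}.
calcified operculum: derived state '1' in Species C only — an autapomorphy, so it tells us nothing about relationships among taxa.
Most parsimonious ingroup topology: ((Species A,(((Species W,Species G),Species C),Species Z)),Species V).
Species W and Species G form a cherry on this tree, so they are sister taxa.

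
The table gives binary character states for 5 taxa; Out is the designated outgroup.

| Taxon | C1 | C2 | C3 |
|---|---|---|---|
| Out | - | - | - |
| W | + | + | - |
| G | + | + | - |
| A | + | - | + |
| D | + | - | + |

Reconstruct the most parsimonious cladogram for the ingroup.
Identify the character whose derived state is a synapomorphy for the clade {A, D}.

C3

The outgroup has state '-' for every character, so '+' is the derived state throughout.
All ingroup taxa share the derived state '+' for C1; it defines the ingroup but does not resolve relationships within it.
C2 (derived state '+') is shared by G and W — a synapomorphy uniting that clade.
Only A and D show the derived state '+' for C3, supporting them as a clade.
Most parsimonious ingroup topology: ((W,G),(A,D)).
The clade {A, D} is supported by C3: its derived state '+' occurs in exactly those taxa and in no other taxon (including the outgroup).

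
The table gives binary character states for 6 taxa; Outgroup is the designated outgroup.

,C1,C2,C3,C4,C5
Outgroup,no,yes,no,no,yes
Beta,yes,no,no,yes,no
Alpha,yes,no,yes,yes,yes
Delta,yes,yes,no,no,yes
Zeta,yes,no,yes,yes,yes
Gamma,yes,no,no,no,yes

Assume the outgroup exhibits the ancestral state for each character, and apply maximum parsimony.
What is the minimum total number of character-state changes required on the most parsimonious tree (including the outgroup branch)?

Character polarity is set by the outgroup: the derived state is whichever differs from the outgroup's state, so for C2, C5 the derived state is 'no', and for the remaining characters it is 'yes'.
All ingroup taxa share the derived state 'yes' for C1; it defines the ingroup but does not resolve relationships within it.
C2 (derived state 'no') is shared by Alpha, Beta, Gamma, and Zeta — a synapomorphy uniting that clade.
C3: derived state 'yes' in Alpha and Zeta only — synapomorphy for {Alpha, Zeta}.
C4: derived state 'yes' in Alpha, Beta, and Zeta only — synapomorphy for {Alpha, Beta, Zeta}.
C5: derived state 'no' in Beta only — an autapomorphy, so it tells us nothing about relationships among taxa.
Most parsimonious ingroup topology: (((Beta,(Alpha,Zeta)),Gamma),Delta).
Changes per character on this tree: C1: 1; C2: 1; C3: 1; C4: 1; C5: 1.
Total = 5.

5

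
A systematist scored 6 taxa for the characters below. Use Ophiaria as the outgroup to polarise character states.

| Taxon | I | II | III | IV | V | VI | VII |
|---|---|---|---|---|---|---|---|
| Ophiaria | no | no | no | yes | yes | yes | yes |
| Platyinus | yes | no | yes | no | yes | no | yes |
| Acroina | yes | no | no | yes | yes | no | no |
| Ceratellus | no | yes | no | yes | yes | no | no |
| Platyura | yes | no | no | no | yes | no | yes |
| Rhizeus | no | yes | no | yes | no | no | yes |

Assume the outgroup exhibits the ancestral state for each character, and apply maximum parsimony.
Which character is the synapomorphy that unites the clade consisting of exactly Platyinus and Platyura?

Character polarity is set by the outgroup: the derived state is whichever differs from the outgroup's state, so for IV, V, VI, VII the derived state is 'no', and for the remaining characters it is 'yes'.
I: derived state 'yes' in Acroina, Platyinus, and Platyura only — synapomorphy for {Acroina, Platyinus, Platyura}.
II: derived state 'yes' in Ceratellus and Rhizeus only — synapomorphy for {Ceratellus, Rhizeus}.
III: derived state 'yes' in Platyinus only — an autapomorphy, so it tells us nothing about relationships among taxa.
IV (derived state 'no') is shared by Platyinus and Platyura — a synapomorphy uniting that clade.
V (derived state 'no') is unique to Rhizeus (autapomorphy; uninformative for grouping).
VI (derived state 'no') is shared by all ingroup taxa — unites the whole ingroup.
VII (state 'no') occurs in Acroina and Ceratellus but conflicts with the nesting implied by the other characters — most parsimoniously interpreted as homoplasy.
Most parsimonious ingroup topology: (((Platyinus,Platyura),Acroina),(Ceratellus,Rhizeus)).
The clade {Platyinus, Platyura} is supported by IV: its derived state 'no' occurs in exactly those taxa and in no other taxon (including the outgroup).

IV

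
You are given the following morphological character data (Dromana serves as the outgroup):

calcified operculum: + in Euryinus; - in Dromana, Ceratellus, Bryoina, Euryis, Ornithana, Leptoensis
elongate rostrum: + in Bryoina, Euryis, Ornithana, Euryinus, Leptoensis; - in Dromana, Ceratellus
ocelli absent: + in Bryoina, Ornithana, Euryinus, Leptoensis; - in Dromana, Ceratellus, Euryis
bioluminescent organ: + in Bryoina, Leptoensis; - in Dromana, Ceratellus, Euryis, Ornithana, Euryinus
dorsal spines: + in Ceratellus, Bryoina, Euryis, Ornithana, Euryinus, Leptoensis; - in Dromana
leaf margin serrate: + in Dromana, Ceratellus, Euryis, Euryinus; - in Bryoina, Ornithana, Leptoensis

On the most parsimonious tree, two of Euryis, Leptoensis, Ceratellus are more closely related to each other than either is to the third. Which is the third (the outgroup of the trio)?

Ceratellus

Character polarity is set by the outgroup: the derived state is whichever differs from the outgroup's state, so for leaf margin serrate the derived state is '-', and for the remaining characters it is '+'.
calcified operculum (derived state '+') is unique to Euryinus (autapomorphy; uninformative for grouping).
Only Bryoina, Euryinus, Euryis, Leptoensis, and Ornithana show the derived state '+' for elongate rostrum, supporting them as a clade.
Only Bryoina, Euryinus, Leptoensis, and Ornithana show the derived state '+' for ocelli absent, supporting them as a clade.
bioluminescent organ: derived state '+' in Bryoina and Leptoensis only — synapomorphy for {Bryoina, Leptoensis}.
All ingroup taxa share the derived state '+' for dorsal spines; it defines the ingroup but does not resolve relationships within it.
leaf margin serrate (derived state '-') is shared by Bryoina, Leptoensis, and Ornithana — a synapomorphy uniting that clade.
Most parsimonious ingroup topology: (Ceratellus,((((Bryoina,Leptoensis),Ornithana),Euryinus),Euryis)).
Leptoensis and Euryis share a more recent common ancestor with each other than either does with Ceratellus, so Ceratellus is the least closely related of the three.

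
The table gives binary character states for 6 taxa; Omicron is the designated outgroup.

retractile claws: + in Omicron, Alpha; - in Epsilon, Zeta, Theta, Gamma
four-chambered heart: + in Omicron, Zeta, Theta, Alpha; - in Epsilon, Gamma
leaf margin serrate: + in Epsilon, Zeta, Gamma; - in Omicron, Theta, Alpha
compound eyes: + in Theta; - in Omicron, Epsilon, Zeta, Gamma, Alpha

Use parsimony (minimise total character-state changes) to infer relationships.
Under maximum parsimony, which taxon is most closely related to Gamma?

Character polarity is set by the outgroup: the derived state is whichever differs from the outgroup's state, so for retractile claws, four-chambered heart the derived state is '-', and for the remaining characters it is '+'.
retractile claws: derived state '-' in Epsilon, Gamma, Theta, and Zeta only — synapomorphy for {Epsilon, Gamma, Theta, Zeta}.
four-chambered heart: derived state '-' in Epsilon and Gamma only — synapomorphy for {Epsilon, Gamma}.
leaf margin serrate: derived state '+' in Epsilon, Gamma, and Zeta only — synapomorphy for {Epsilon, Gamma, Zeta}.
compound eyes: derived state '+' in Theta only — an autapomorphy, so it tells us nothing about relationships among taxa.
Most parsimonious ingroup topology: ((((Epsilon,Gamma),Zeta),Theta),Alpha).
Gamma and Epsilon form a cherry on this tree, so they are sister taxa.

Epsilon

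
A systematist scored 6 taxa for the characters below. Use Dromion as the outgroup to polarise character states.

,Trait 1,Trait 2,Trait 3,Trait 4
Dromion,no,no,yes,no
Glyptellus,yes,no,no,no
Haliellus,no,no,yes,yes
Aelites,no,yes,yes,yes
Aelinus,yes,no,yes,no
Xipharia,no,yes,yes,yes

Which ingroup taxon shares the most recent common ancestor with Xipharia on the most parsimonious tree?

Aelites

Character polarity is set by the outgroup: the derived state is whichever differs from the outgroup's state, so for Trait 3 the derived state is 'no', and for the remaining characters it is 'yes'.
Trait 1: derived state 'yes' in Aelinus and Glyptellus only — synapomorphy for {Aelinus, Glyptellus}.
Trait 2 (derived state 'yes') is shared by Aelites and Xipharia — a synapomorphy uniting that clade.
Trait 3: derived state 'no' in Glyptellus only — an autapomorphy, so it tells us nothing about relationships among taxa.
Trait 4 (derived state 'yes') is shared by Aelites, Haliellus, and Xipharia — a synapomorphy uniting that clade.
Most parsimonious ingroup topology: ((Glyptellus,Aelinus),(Haliellus,(Aelites,Xipharia))).
Xipharia and Aelites form a cherry on this tree, so they are sister taxa.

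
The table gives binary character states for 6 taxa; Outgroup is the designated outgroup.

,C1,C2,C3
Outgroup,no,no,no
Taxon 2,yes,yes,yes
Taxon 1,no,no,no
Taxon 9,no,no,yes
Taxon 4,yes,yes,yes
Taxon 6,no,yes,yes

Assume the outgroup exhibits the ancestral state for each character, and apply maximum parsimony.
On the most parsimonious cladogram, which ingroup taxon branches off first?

Taxon 1

The outgroup has state 'no' for every character, so 'yes' is the derived state throughout.
Only Taxon 2 and Taxon 4 show the derived state 'yes' for C1, supporting them as a clade.
Only Taxon 2, Taxon 4, and Taxon 6 show the derived state 'yes' for C2, supporting them as a clade.
Only Taxon 2, Taxon 4, Taxon 6, and Taxon 9 show the derived state 'yes' for C3, supporting them as a clade.
Most parsimonious ingroup topology: ((((Taxon 2,Taxon 4),Taxon 6),Taxon 9),Taxon 1).
Taxon 1 is sister to the clade containing all other ingroup taxa, so it is the earliest-diverging (most basal) ingroup lineage.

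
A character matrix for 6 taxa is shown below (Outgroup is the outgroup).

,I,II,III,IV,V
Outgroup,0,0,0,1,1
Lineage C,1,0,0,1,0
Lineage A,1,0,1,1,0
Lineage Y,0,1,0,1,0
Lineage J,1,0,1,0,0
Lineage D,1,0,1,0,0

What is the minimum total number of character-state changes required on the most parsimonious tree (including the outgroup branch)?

Character polarity is set by the outgroup: the derived state is whichever differs from the outgroup's state, so for IV, V the derived state is '0', and for the remaining characters it is '1'.
I (derived state '1') is shared by Lineage A, Lineage C, Lineage D, and Lineage J — a synapomorphy uniting that clade.
II (derived state '1') is unique to Lineage Y (autapomorphy; uninformative for grouping).
Only Lineage A, Lineage D, and Lineage J show the derived state '1' for III, supporting them as a clade.
Only Lineage D and Lineage J show the derived state '0' for IV, supporting them as a clade.
V (derived state '0') is shared by all ingroup taxa — unites the whole ingroup.
Most parsimonious ingroup topology: ((Lineage C,(Lineage A,(Lineage J,Lineage D))),Lineage Y).
Changes per character on this tree: I: 1; II: 1; III: 1; IV: 1; V: 1.
Total = 5.

5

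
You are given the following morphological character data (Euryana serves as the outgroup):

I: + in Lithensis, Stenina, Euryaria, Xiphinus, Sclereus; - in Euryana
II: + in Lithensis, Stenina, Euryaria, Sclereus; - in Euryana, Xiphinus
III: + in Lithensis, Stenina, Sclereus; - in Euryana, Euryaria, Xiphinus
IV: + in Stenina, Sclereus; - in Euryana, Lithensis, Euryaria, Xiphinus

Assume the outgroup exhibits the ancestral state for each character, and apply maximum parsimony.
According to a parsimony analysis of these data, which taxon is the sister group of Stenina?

Sclereus

The outgroup has state '-' for every character, so '+' is the derived state throughout.
I (derived state '+') is shared by all ingroup taxa — unites the whole ingroup.
II (derived state '+') is shared by Euryaria, Lithensis, Sclereus, and Stenina — a synapomorphy uniting that clade.
III: derived state '+' in Lithensis, Sclereus, and Stenina only — synapomorphy for {Lithensis, Sclereus, Stenina}.
IV: derived state '+' in Sclereus and Stenina only — synapomorphy for {Sclereus, Stenina}.
Most parsimonious ingroup topology: (((Lithensis,(Stenina,Sclereus)),Euryaria),Xiphinus).
Stenina and Sclereus form a cherry on this tree, so they are sister taxa.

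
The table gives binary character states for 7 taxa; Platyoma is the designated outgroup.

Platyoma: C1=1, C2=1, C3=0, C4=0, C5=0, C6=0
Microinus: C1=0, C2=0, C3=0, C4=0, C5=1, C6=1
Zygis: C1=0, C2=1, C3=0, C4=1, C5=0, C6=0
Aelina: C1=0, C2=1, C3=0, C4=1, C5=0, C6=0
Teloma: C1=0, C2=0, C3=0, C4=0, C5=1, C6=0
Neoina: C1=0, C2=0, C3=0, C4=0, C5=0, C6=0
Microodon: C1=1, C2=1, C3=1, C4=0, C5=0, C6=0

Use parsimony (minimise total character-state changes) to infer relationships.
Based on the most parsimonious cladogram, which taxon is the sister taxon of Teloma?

Microinus

Character polarity is set by the outgroup: the derived state is whichever differs from the outgroup's state, so for C1, C2 the derived state is '0', and for the remaining characters it is '1'.
C1 (derived state '0') is shared by Aelina, Microinus, Neoina, Teloma, and Zygis — a synapomorphy uniting that clade.
Only Microinus, Neoina, and Teloma show the derived state '0' for C2, supporting them as a clade.
C3: derived state '1' in Microodon only — an autapomorphy, so it tells us nothing about relationships among taxa.
C4: derived state '1' in Aelina and Zygis only — synapomorphy for {Aelina, Zygis}.
C5 (derived state '1') is shared by Microinus and Teloma — a synapomorphy uniting that clade.
C6 (derived state '1') is unique to Microinus (autapomorphy; uninformative for grouping).
Most parsimonious ingroup topology: ((((Microinus,Teloma),Neoina),(Zygis,Aelina)),Microodon).
Teloma and Microinus form a cherry on this tree, so they are sister taxa.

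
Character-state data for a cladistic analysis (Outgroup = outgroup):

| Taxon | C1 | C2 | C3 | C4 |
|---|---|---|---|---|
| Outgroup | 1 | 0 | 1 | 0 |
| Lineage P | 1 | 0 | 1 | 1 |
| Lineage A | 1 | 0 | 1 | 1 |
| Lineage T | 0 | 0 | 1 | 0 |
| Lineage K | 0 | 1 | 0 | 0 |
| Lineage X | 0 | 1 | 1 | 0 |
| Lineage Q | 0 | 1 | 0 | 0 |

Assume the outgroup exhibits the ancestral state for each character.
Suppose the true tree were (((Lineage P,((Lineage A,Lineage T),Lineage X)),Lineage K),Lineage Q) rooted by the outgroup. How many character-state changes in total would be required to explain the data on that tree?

Map each character onto (((Lineage P,((Lineage A,Lineage T),Lineage X)),Lineage K),Lineage Q) (rooted by Outgroup) and count the minimum state changes it requires (Fitch parsimony):
C1: 3; C2: 3; C3: 2; C4: 2.
Total tree length = 10.

10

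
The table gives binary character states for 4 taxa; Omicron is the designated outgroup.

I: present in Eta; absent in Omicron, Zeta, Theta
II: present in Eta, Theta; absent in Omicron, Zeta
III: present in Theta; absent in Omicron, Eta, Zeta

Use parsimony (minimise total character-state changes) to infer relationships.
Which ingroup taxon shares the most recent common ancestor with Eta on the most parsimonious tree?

The outgroup has state 'absent' for every character, so 'present' is the derived state throughout.
I (derived state 'present') is unique to Eta (autapomorphy; uninformative for grouping).
II (derived state 'present') is shared by Eta and Theta — a synapomorphy uniting that clade.
III (derived state 'present') is unique to Theta (autapomorphy; uninformative for grouping).
Most parsimonious ingroup topology: ((Eta,Theta),Zeta).
Eta and Theta form a cherry on this tree, so they are sister taxa.

Theta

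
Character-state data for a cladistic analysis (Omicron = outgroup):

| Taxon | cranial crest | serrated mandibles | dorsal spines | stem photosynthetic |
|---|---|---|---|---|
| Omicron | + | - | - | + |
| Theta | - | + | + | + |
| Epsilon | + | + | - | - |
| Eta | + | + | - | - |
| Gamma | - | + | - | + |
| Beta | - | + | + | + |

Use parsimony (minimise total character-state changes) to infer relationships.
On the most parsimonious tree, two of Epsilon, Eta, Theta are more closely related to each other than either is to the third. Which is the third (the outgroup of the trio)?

Theta

Character polarity is set by the outgroup: the derived state is whichever differs from the outgroup's state, so for cranial crest, stem photosynthetic the derived state is '-', and for the remaining characters it is '+'.
Only Beta, Gamma, and Theta show the derived state '-' for cranial crest, supporting them as a clade.
serrated mandibles (derived state '+') is shared by all ingroup taxa — unites the whole ingroup.
dorsal spines: derived state '+' in Beta and Theta only — synapomorphy for {Beta, Theta}.
stem photosynthetic (derived state '-') is shared by Epsilon and Eta — a synapomorphy uniting that clade.
Most parsimonious ingroup topology: (((Beta,Theta),Gamma),(Eta,Epsilon)).
Epsilon and Eta share a more recent common ancestor with each other than either does with Theta, so Theta is the least closely related of the three.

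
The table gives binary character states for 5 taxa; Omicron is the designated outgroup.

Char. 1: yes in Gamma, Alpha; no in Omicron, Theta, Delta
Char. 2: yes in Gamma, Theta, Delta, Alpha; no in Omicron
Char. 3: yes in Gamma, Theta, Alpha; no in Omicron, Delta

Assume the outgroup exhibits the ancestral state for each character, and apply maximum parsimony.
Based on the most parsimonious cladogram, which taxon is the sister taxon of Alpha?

Gamma

The outgroup has state 'no' for every character, so 'yes' is the derived state throughout.
Only Alpha and Gamma show the derived state 'yes' for Char. 1, supporting them as a clade.
All ingroup taxa share the derived state 'yes' for Char. 2; it defines the ingroup but does not resolve relationships within it.
Char. 3 (derived state 'yes') is shared by Alpha, Gamma, and Theta — a synapomorphy uniting that clade.
Most parsimonious ingroup topology: (((Gamma,Alpha),Theta),Delta).
Alpha and Gamma form a cherry on this tree, so they are sister taxa.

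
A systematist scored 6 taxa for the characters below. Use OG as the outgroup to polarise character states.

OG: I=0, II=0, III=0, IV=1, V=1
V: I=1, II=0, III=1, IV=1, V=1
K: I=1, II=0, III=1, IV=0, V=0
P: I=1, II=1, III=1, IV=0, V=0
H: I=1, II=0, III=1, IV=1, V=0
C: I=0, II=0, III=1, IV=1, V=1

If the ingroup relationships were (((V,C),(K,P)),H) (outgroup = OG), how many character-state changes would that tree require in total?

Map each character onto (((V,C),(K,P)),H) (rooted by OG) and count the minimum state changes it requires (Fitch parsimony):
I: 2; II: 1; III: 1; IV: 1; V: 2.
Total tree length = 7.

7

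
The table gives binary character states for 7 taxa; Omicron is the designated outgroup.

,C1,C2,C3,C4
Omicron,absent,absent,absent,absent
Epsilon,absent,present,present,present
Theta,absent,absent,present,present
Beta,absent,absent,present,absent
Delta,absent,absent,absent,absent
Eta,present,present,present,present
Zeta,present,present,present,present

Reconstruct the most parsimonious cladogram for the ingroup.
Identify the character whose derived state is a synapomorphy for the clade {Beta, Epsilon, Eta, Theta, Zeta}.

The outgroup has state 'absent' for every character, so 'present' is the derived state throughout.
C1: derived state 'present' in Eta and Zeta only — synapomorphy for {Eta, Zeta}.
C2: derived state 'present' in Epsilon, Eta, and Zeta only — synapomorphy for {Epsilon, Eta, Zeta}.
C3 (derived state 'present') is shared by Beta, Epsilon, Eta, Theta, and Zeta — a synapomorphy uniting that clade.
Only Epsilon, Eta, Theta, and Zeta show the derived state 'present' for C4, supporting them as a clade.
Most parsimonious ingroup topology: ((((Epsilon,(Eta,Zeta)),Theta),Beta),Delta).
The clade {Beta, Epsilon, Eta, Theta, Zeta} is supported by C3: its derived state 'present' occurs in exactly those taxa and in no other taxon (including the outgroup).

C3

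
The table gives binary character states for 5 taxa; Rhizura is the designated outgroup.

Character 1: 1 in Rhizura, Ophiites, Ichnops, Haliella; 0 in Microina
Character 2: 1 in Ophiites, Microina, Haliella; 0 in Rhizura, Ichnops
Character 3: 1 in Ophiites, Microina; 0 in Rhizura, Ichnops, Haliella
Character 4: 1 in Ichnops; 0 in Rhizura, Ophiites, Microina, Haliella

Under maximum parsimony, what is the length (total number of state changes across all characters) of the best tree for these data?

Character polarity is set by the outgroup: the derived state is whichever differs from the outgroup's state, so for Character 1 the derived state is '0', and for the remaining characters it is '1'.
Character 1: derived state '0' in Microina only — an autapomorphy, so it tells us nothing about relationships among taxa.
Character 2: derived state '1' in Haliella, Microina, and Ophiites only — synapomorphy for {Haliella, Microina, Ophiites}.
Character 3: derived state '1' in Microina and Ophiites only — synapomorphy for {Microina, Ophiites}.
Character 4: derived state '1' in Ichnops only — an autapomorphy, so it tells us nothing about relationships among taxa.
Most parsimonious ingroup topology: (((Ophiites,Microina),Haliella),Ichnops).
Changes per character on this tree: Character 1: 1; Character 2: 1; Character 3: 1; Character 4: 1.
Total = 4.

4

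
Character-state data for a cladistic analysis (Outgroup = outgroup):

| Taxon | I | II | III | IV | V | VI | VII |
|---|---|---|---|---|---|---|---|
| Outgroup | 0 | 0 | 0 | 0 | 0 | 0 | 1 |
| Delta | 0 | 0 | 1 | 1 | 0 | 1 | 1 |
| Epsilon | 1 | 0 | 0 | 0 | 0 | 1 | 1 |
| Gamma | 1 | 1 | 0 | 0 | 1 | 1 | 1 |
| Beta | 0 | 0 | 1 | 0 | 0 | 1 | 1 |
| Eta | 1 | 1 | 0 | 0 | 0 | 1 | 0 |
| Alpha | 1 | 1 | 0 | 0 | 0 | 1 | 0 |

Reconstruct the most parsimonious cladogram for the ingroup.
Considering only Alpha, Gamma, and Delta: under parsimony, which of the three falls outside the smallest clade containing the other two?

Character polarity is set by the outgroup: the derived state is whichever differs from the outgroup's state, so for VII the derived state is '0', and for the remaining characters it is '1'.
Only Alpha, Epsilon, Eta, and Gamma show the derived state '1' for I, supporting them as a clade.
II: derived state '1' in Alpha, Eta, and Gamma only — synapomorphy for {Alpha, Eta, Gamma}.
Only Beta and Delta show the derived state '1' for III, supporting them as a clade.
IV: derived state '1' in Delta only — an autapomorphy, so it tells us nothing about relationships among taxa.
V: derived state '1' in Gamma only — an autapomorphy, so it tells us nothing about relationships among taxa.
VI (derived state '1') is shared by all ingroup taxa — unites the whole ingroup.
VII (derived state '0') is shared by Alpha and Eta — a synapomorphy uniting that clade.
Most parsimonious ingroup topology: ((Delta,Beta),(Epsilon,(Gamma,(Eta,Alpha)))).
Gamma and Alpha share a more recent common ancestor with each other than either does with Delta, so Delta is the least closely related of the three.

Delta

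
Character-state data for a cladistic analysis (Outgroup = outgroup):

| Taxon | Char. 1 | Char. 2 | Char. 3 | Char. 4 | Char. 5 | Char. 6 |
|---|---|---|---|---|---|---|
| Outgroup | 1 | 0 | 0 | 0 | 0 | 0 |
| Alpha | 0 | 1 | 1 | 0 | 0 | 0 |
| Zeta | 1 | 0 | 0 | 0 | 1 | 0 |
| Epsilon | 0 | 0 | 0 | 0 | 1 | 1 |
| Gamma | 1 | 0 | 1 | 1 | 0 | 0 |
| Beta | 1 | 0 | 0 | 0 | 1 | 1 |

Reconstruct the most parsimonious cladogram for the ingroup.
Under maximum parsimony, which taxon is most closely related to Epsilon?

Character polarity is set by the outgroup: the derived state is whichever differs from the outgroup's state, so for Char. 1 the derived state is '0', and for the remaining characters it is '1'.
Char. 1 (state '0') occurs in Alpha and Epsilon but conflicts with the nesting implied by the other characters — most parsimoniously interpreted as homoplasy.
Char. 2 (derived state '1') is unique to Alpha (autapomorphy; uninformative for grouping).
Char. 3: derived state '1' in Alpha and Gamma only — synapomorphy for {Alpha, Gamma}.
Char. 4 (derived state '1') is unique to Gamma (autapomorphy; uninformative for grouping).
Only Beta, Epsilon, and Zeta show the derived state '1' for Char. 5, supporting them as a clade.
Char. 6: derived state '1' in Beta and Epsilon only — synapomorphy for {Beta, Epsilon}.
Most parsimonious ingroup topology: ((Alpha,Gamma),(Zeta,(Epsilon,Beta))).
Epsilon and Beta form a cherry on this tree, so they are sister taxa.

Beta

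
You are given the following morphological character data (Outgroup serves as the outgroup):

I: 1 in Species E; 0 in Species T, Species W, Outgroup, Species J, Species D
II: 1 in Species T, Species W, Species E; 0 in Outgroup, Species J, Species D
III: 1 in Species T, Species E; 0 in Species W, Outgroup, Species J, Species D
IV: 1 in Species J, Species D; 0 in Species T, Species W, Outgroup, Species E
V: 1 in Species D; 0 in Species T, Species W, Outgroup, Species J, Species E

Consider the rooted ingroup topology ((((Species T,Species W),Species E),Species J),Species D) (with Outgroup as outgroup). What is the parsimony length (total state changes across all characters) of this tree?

Map each character onto ((((Species T,Species W),Species E),Species J),Species D) (rooted by Outgroup) and count the minimum state changes it requires (Fitch parsimony):
I: 1; II: 1; III: 2; IV: 2; V: 1.
Total tree length = 7.

7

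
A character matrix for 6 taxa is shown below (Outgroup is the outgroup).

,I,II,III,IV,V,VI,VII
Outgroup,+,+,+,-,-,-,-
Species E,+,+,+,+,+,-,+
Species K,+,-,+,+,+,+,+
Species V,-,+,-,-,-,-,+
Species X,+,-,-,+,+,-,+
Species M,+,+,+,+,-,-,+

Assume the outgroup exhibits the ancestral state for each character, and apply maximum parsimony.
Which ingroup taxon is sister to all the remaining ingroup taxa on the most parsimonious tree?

Character polarity is set by the outgroup: the derived state is whichever differs from the outgroup's state, so for I, II, III the derived state is '-', and for the remaining characters it is '+'.
I: derived state '-' in Species V only — an autapomorphy, so it tells us nothing about relationships among taxa.
Only Species K and Species X show the derived state '-' for II, supporting them as a clade.
III (state '-') occurs in Species V and Species X but conflicts with the nesting implied by the other characters — most parsimoniously interpreted as homoplasy.
IV: derived state '+' in Species E, Species K, Species M, and Species X only — synapomorphy for {Species E, Species K, Species M, Species X}.
Only Species E, Species K, and Species X show the derived state '+' for V, supporting them as a clade.
VI (derived state '+') is unique to Species K (autapomorphy; uninformative for grouping).
VII (derived state '+') is shared by all ingroup taxa — unites the whole ingroup.
Most parsimonious ingroup topology: (((Species E,(Species K,Species X)),Species M),Species V).
Species V is sister to the clade containing all other ingroup taxa, so it is the earliest-diverging (most basal) ingroup lineage.

Species V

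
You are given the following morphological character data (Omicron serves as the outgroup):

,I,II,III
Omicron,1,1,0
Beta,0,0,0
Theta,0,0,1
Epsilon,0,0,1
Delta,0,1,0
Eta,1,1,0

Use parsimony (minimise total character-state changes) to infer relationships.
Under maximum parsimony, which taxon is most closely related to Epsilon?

Theta

Character polarity is set by the outgroup: the derived state is whichever differs from the outgroup's state, so for I, II the derived state is '0', and for the remaining characters it is '1'.
I: derived state '0' in Beta, Delta, Epsilon, and Theta only — synapomorphy for {Beta, Delta, Epsilon, Theta}.
II: derived state '0' in Beta, Epsilon, and Theta only — synapomorphy for {Beta, Epsilon, Theta}.
III (derived state '1') is shared by Epsilon and Theta — a synapomorphy uniting that clade.
Most parsimonious ingroup topology: (((Beta,(Theta,Epsilon)),Delta),Eta).
Epsilon and Theta form a cherry on this tree, so they are sister taxa.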